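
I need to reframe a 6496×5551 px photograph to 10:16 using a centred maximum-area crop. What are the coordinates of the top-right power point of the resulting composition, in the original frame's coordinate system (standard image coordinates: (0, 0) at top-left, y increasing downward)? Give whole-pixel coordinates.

6496/5551 > 10/16, so the 10:16 crop keeps the full height 5551 and trims width to 5551 × 10/16 = 3469.38 px.
Left offset = (6496 − 3469.38)/2 = 1513.31 px; top offset = 0.
Top-right is two-thirds across and one-third down within the crop:
x = 1513.31 + 2 × 3469.38/3 ≈ 3826; y = 0.00 + 1 × 5551.00/3 ≈ 1850.

(3826, 1850)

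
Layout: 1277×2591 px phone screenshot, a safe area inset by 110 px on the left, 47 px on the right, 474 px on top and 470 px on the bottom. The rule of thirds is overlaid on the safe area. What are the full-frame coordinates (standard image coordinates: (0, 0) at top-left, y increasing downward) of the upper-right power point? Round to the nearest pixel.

x = 857 px, y = 1023 px

Content width = 1277 − 110 − 47 = 1120 px; content height = 2591 − 474 − 470 = 1647 px.
Upper-right is two-thirds across and one-third down within the safe area.
x = 110 + 2 × 1120/3 = 110 + 746.67 ≈ 857
y = 474 + 1 × 1647/3 = 474 + 549.00 ≈ 1023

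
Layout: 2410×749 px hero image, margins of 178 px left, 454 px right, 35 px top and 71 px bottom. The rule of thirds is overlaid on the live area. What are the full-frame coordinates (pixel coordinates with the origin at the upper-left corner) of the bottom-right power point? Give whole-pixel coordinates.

Content width = 2410 − 178 − 454 = 1778 px; content height = 749 − 35 − 71 = 643 px.
Bottom-right is two-thirds across and two-thirds down within the live area.
x = 178 + 2 × 1778/3 = 178 + 1185.33 ≈ 1363
y = 35 + 2 × 643/3 = 35 + 428.67 ≈ 464

(1363, 464)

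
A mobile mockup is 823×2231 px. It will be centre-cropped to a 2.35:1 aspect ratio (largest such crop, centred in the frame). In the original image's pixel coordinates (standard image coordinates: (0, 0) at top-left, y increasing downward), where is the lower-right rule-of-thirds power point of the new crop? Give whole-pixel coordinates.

x = 549 px, y = 1174 px

823/2231 < 2.35/1, so the 2.35:1 crop keeps the full width 823 and trims height to 823 × 1/2.35 = 350.21 px.
Top offset = (2231 − 350.21)/2 = 940.39 px; left offset = 0.
Lower-right is two-thirds across and two-thirds down within the crop:
x = 0.00 + 2 × 823.00/3 ≈ 549; y = 940.39 + 2 × 350.21/3 ≈ 1174.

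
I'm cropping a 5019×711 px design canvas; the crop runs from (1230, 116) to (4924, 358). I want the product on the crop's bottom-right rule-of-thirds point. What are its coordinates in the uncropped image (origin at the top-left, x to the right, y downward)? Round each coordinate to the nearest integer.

Crop width = 4924 − 1230 = 3694 px; one third is 1231.33 px.
Crop height = 358 − 116 = 242 px; one third is 80.67 px.
The bottom-right point is two-thirds across and two-thirds down within the crop:
x = 1230 + 2 × 1231.33 ≈ 3693; y = 116 + 2 × 80.67 ≈ 277.

(3693, 277)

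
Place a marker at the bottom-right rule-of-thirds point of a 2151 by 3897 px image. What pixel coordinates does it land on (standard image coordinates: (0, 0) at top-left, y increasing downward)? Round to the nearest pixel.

(1434, 2598)

The bottom-right point sits two-thirds of the way across and two-thirds of the way down.
x = 2 × 2151/3 ≈ 1434; y = 2 × 3897/3 ≈ 2598.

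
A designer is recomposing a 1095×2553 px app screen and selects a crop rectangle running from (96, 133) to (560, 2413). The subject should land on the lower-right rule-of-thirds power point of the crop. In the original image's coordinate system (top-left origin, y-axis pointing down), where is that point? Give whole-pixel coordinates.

Crop width = 560 − 96 = 464 px; one third is 154.67 px.
Crop height = 2413 − 133 = 2280 px; one third is 760.00 px.
The lower-right point is two-thirds across and two-thirds down within the crop:
x = 96 + 2 × 154.67 ≈ 405; y = 133 + 2 × 760.00 ≈ 1653.

x = 405 px, y = 1653 px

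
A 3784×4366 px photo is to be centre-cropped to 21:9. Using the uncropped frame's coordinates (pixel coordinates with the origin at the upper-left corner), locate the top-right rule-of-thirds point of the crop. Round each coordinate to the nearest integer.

3784/4366 < 21/9, so the 21:9 crop keeps the full width 3784 and trims height to 3784 × 9/21 = 1621.71 px.
Top offset = (4366 − 1621.71)/2 = 1372.14 px; left offset = 0.
Top-right is two-thirds across and one-third down within the crop:
x = 0.00 + 2 × 3784.00/3 ≈ 2523; y = 1372.14 + 1 × 1621.71/3 ≈ 1913.

(2523, 1913)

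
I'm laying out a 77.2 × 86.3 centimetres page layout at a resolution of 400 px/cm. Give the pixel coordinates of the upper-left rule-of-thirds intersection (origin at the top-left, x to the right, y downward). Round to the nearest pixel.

x = 10293 px, y = 11507 px

In pixels the canvas is 77.2 × 400 = 30880 wide and 86.3 × 400 = 34520 tall.
The upper-left point is one-third across and one-third down:
x = 1 × 30880/3 ≈ 10293; y = 1 × 34520/3 ≈ 11507.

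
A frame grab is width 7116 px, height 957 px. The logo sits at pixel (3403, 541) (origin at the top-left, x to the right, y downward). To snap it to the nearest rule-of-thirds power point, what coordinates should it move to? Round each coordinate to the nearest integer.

Third lines: x ∈ {2372, 4744}, y ∈ {319, 638}.
3403 is closer to x = 2372; 541 is closer to y = 638.
So the nearest intersection is the lower-left power point.

(2372, 638)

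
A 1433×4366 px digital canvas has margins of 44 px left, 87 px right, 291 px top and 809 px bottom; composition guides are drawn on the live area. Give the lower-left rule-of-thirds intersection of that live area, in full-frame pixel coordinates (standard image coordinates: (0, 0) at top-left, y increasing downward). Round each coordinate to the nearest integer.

x = 478 px, y = 2468 px

Content width = 1433 − 44 − 87 = 1302 px; content height = 4366 − 291 − 809 = 3266 px.
Lower-left is one-third across and two-thirds down within the live area.
x = 44 + 1 × 1302/3 = 44 + 434.00 ≈ 478
y = 291 + 2 × 3266/3 = 291 + 2177.33 ≈ 2468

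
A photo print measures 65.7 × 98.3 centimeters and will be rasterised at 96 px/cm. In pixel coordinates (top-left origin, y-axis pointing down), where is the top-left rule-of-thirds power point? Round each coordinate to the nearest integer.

(2102, 3146)

In pixels the canvas is 65.7 × 96 = 6307.2 wide and 98.3 × 96 = 9436.8 tall.
The top-left point is one-third across and one-third down:
x = 1 × 6307.2/3 ≈ 2102; y = 1 × 9436.8/3 ≈ 3146.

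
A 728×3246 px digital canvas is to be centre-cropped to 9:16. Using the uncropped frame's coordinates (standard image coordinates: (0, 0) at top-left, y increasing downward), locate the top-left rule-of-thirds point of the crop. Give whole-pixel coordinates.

728/3246 < 9/16, so the 9:16 crop keeps the full width 728 and trims height to 728 × 16/9 = 1294.22 px.
Top offset = (3246 − 1294.22)/2 = 975.89 px; left offset = 0.
Top-left is one-third across and one-third down within the crop:
x = 0.00 + 1 × 728.00/3 ≈ 243; y = 975.89 + 1 × 1294.22/3 ≈ 1407.

x = 243 px, y = 1407 px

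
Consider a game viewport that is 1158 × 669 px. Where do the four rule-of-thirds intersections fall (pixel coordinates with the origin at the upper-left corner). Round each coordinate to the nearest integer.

One third of 1158 is 386; one third of 669 is 223.
Vertical third lines at x = 386 and x = 772; horizontal third lines at y = 223 and y = 446.

(386, 223), (772, 223), (386, 446), (772, 446)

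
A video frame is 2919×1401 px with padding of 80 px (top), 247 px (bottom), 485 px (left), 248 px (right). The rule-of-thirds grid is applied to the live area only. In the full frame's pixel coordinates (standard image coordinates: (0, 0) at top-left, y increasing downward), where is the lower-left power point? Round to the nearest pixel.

Content width = 2919 − 485 − 248 = 2186 px; content height = 1401 − 80 − 247 = 1074 px.
Lower-left is one-third across and two-thirds down within the live area.
x = 485 + 1 × 2186/3 = 485 + 728.67 ≈ 1214
y = 80 + 2 × 1074/3 = 80 + 716.00 ≈ 796

x = 1214 px, y = 796 px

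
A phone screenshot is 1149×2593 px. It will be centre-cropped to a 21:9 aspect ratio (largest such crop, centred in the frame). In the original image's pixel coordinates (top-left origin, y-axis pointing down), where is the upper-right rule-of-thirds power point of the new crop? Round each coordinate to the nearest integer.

(766, 1214)

1149/2593 < 21/9, so the 21:9 crop keeps the full width 1149 and trims height to 1149 × 9/21 = 492.43 px.
Top offset = (2593 − 492.43)/2 = 1050.29 px; left offset = 0.
Upper-right is two-thirds across and one-third down within the crop:
x = 0.00 + 2 × 1149.00/3 ≈ 766; y = 1050.29 + 1 × 492.43/3 ≈ 1214.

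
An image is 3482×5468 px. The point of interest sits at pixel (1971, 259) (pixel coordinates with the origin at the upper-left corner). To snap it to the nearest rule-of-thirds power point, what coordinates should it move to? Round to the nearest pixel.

Third lines: x ∈ {1161, 2321}, y ∈ {1823, 3645}.
1971 is closer to x = 2321; 259 is closer to y = 1823.
So the nearest intersection is the upper-right power point.

x = 2321 px, y = 1823 px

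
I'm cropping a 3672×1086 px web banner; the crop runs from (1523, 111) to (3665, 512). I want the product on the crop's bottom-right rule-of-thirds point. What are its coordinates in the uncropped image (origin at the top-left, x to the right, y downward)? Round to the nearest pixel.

Crop width = 3665 − 1523 = 2142 px; one third is 714.00 px.
Crop height = 512 − 111 = 401 px; one third is 133.67 px.
The bottom-right point is two-thirds across and two-thirds down within the crop:
x = 1523 + 2 × 714.00 ≈ 2951; y = 111 + 2 × 133.67 ≈ 378.

(2951, 378)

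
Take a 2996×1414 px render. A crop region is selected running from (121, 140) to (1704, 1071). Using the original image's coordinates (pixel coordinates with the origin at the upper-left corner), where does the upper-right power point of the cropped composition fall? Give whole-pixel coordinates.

Crop width = 1704 − 121 = 1583 px; one third is 527.67 px.
Crop height = 1071 − 140 = 931 px; one third is 310.33 px.
The upper-right point is two-thirds across and one-third down within the crop:
x = 121 + 2 × 527.67 ≈ 1176; y = 140 + 1 × 310.33 ≈ 450.

(1176, 450)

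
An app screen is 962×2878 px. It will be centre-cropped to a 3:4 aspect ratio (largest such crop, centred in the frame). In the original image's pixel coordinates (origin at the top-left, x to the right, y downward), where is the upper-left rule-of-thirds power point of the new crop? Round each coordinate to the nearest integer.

962/2878 < 3/4, so the 3:4 crop keeps the full width 962 and trims height to 962 × 4/3 = 1282.67 px.
Top offset = (2878 − 1282.67)/2 = 797.67 px; left offset = 0.
Upper-left is one-third across and one-third down within the crop:
x = 0.00 + 1 × 962.00/3 ≈ 321; y = 797.67 + 1 × 1282.67/3 ≈ 1225.

x = 321 px, y = 1225 px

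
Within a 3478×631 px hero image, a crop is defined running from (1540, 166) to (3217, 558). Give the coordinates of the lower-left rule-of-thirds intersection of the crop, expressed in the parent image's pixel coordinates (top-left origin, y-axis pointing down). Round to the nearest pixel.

(2099, 427)

Crop width = 3217 − 1540 = 1677 px; one third is 559.00 px.
Crop height = 558 − 166 = 392 px; one third is 130.67 px.
The lower-left point is one-third across and two-thirds down within the crop:
x = 1540 + 1 × 559.00 ≈ 2099; y = 166 + 2 × 130.67 ≈ 427.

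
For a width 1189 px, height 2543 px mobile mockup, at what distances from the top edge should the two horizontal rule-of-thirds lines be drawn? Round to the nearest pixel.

848 px and 1695 px

2543 / 3 = 847.67, so the horizontal lines sit at one and two thirds of 2543.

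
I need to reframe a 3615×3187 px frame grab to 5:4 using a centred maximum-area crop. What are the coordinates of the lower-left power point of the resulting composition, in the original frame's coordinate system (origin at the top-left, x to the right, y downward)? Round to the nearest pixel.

3615/3187 < 5/4, so the 5:4 crop keeps the full width 3615 and trims height to 3615 × 4/5 = 2892.00 px.
Top offset = (3187 − 2892.00)/2 = 147.50 px; left offset = 0.
Lower-left is one-third across and two-thirds down within the crop:
x = 0.00 + 1 × 3615.00/3 ≈ 1205; y = 147.50 + 2 × 2892.00/3 ≈ 2076.

(1205, 2076)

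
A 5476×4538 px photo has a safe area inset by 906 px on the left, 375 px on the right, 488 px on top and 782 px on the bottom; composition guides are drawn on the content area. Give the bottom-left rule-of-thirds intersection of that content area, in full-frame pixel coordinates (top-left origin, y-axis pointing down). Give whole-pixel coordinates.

(2304, 2667)

Content width = 5476 − 906 − 375 = 4195 px; content height = 4538 − 488 − 782 = 3268 px.
Bottom-left is one-third across and two-thirds down within the content area.
x = 906 + 1 × 4195/3 = 906 + 1398.33 ≈ 2304
y = 488 + 2 × 3268/3 = 488 + 2178.67 ≈ 2667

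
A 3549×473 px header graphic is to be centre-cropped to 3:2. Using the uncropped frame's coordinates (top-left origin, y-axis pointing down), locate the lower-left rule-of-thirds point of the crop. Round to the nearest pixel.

(1656, 315)

3549/473 > 3/2, so the 3:2 crop keeps the full height 473 and trims width to 473 × 3/2 = 709.50 px.
Left offset = (3549 − 709.50)/2 = 1419.75 px; top offset = 0.
Lower-left is one-third across and two-thirds down within the crop:
x = 1419.75 + 1 × 709.50/3 ≈ 1656; y = 0.00 + 2 × 473.00/3 ≈ 315.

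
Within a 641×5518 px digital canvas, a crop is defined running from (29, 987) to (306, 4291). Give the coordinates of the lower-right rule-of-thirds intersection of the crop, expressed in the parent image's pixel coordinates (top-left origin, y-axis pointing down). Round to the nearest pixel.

Crop width = 306 − 29 = 277 px; one third is 92.33 px.
Crop height = 4291 − 987 = 3304 px; one third is 1101.33 px.
The lower-right point is two-thirds across and two-thirds down within the crop:
x = 29 + 2 × 92.33 ≈ 214; y = 987 + 2 × 1101.33 ≈ 3190.

x = 214 px, y = 3190 px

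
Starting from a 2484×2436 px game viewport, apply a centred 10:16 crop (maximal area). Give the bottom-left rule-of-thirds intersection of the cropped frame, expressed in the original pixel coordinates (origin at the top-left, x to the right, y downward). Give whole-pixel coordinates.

(988, 1624)

2484/2436 > 10/16, so the 10:16 crop keeps the full height 2436 and trims width to 2436 × 10/16 = 1522.50 px.
Left offset = (2484 − 1522.50)/2 = 480.75 px; top offset = 0.
Bottom-left is one-third across and two-thirds down within the crop:
x = 480.75 + 1 × 1522.50/3 ≈ 988; y = 0.00 + 2 × 2436.00/3 ≈ 1624.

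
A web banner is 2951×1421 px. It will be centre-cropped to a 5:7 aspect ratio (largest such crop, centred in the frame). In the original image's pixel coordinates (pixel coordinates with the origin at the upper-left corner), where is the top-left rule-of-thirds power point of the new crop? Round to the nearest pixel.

x = 1306 px, y = 474 px

2951/1421 > 5/7, so the 5:7 crop keeps the full height 1421 and trims width to 1421 × 5/7 = 1015.00 px.
Left offset = (2951 − 1015.00)/2 = 968.00 px; top offset = 0.
Top-left is one-third across and one-third down within the crop:
x = 968.00 + 1 × 1015.00/3 ≈ 1306; y = 0.00 + 1 × 1421.00/3 ≈ 474.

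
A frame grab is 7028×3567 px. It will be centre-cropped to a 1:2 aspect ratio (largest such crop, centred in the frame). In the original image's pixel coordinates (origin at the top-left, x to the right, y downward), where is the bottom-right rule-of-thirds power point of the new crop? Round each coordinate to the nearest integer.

7028/3567 > 1/2, so the 1:2 crop keeps the full height 3567 and trims width to 3567 × 1/2 = 1783.50 px.
Left offset = (7028 − 1783.50)/2 = 2622.25 px; top offset = 0.
Bottom-right is two-thirds across and two-thirds down within the crop:
x = 2622.25 + 2 × 1783.50/3 ≈ 3811; y = 0.00 + 2 × 3567.00/3 ≈ 2378.

(3811, 2378)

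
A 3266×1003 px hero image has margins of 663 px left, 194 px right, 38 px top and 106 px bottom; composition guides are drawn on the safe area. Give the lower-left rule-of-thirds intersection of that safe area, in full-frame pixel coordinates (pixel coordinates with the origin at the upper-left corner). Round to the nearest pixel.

(1466, 611)

Content width = 3266 − 663 − 194 = 2409 px; content height = 1003 − 38 − 106 = 859 px.
Lower-left is one-third across and two-thirds down within the safe area.
x = 663 + 1 × 2409/3 = 663 + 803.00 ≈ 1466
y = 38 + 2 × 859/3 = 38 + 572.67 ≈ 611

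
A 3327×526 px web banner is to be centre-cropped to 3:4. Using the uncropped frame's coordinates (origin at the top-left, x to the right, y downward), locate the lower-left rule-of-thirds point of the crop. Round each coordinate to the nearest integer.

3327/526 > 3/4, so the 3:4 crop keeps the full height 526 and trims width to 526 × 3/4 = 394.50 px.
Left offset = (3327 − 394.50)/2 = 1466.25 px; top offset = 0.
Lower-left is one-third across and two-thirds down within the crop:
x = 1466.25 + 1 × 394.50/3 ≈ 1598; y = 0.00 + 2 × 526.00/3 ≈ 351.

(1598, 351)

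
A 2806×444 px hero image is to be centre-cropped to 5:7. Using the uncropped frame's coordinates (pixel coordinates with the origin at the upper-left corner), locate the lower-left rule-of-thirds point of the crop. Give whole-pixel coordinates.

(1350, 296)

2806/444 > 5/7, so the 5:7 crop keeps the full height 444 and trims width to 444 × 5/7 = 317.14 px.
Left offset = (2806 − 317.14)/2 = 1244.43 px; top offset = 0.
Lower-left is one-third across and two-thirds down within the crop:
x = 1244.43 + 1 × 317.14/3 ≈ 1350; y = 0.00 + 2 × 444.00/3 ≈ 296.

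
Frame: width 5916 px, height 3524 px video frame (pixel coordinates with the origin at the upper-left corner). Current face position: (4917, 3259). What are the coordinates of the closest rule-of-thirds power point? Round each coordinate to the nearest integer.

(3944, 2349)

Third lines: x ∈ {1972, 3944}, y ∈ {1175, 2349}.
4917 is closer to x = 3944; 3259 is closer to y = 2349.
So the nearest intersection is the lower-right power point.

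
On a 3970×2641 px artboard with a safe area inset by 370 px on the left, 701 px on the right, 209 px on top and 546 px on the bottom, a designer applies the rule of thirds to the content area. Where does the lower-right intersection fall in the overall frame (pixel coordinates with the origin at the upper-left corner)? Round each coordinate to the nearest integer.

Content width = 3970 − 370 − 701 = 2899 px; content height = 2641 − 209 − 546 = 1886 px.
Lower-right is two-thirds across and two-thirds down within the content area.
x = 370 + 2 × 2899/3 = 370 + 1932.67 ≈ 2303
y = 209 + 2 × 1886/3 = 209 + 1257.33 ≈ 1466

x = 2303 px, y = 1466 px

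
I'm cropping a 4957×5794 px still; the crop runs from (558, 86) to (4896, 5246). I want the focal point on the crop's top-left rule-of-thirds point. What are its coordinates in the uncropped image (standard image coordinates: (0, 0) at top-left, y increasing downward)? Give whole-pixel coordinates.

(2004, 1806)

Crop width = 4896 − 558 = 4338 px; one third is 1446.00 px.
Crop height = 5246 − 86 = 5160 px; one third is 1720.00 px.
The top-left point is one-third across and one-third down within the crop:
x = 558 + 1 × 1446.00 ≈ 2004; y = 86 + 1 × 1720.00 ≈ 1806.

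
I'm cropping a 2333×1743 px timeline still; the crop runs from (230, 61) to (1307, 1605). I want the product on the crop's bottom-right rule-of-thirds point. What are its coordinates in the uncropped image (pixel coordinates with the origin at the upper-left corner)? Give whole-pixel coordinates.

(948, 1090)

Crop width = 1307 − 230 = 1077 px; one third is 359.00 px.
Crop height = 1605 − 61 = 1544 px; one third is 514.67 px.
The bottom-right point is two-thirds across and two-thirds down within the crop:
x = 230 + 2 × 359.00 ≈ 948; y = 61 + 2 × 514.67 ≈ 1090.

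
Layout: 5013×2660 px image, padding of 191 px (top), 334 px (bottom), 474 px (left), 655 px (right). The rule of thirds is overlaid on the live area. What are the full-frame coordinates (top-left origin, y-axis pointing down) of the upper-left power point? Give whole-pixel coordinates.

Content width = 5013 − 474 − 655 = 3884 px; content height = 2660 − 191 − 334 = 2135 px.
Upper-left is one-third across and one-third down within the live area.
x = 474 + 1 × 3884/3 = 474 + 1294.67 ≈ 1769
y = 191 + 1 × 2135/3 = 191 + 711.67 ≈ 903

x = 1769 px, y = 903 px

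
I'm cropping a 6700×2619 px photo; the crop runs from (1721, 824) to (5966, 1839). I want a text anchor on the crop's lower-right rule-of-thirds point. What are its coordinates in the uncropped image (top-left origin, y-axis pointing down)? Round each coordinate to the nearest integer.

(4551, 1501)

Crop width = 5966 − 1721 = 4245 px; one third is 1415.00 px.
Crop height = 1839 − 824 = 1015 px; one third is 338.33 px.
The lower-right point is two-thirds across and two-thirds down within the crop:
x = 1721 + 2 × 1415.00 ≈ 4551; y = 824 + 2 × 338.33 ≈ 1501.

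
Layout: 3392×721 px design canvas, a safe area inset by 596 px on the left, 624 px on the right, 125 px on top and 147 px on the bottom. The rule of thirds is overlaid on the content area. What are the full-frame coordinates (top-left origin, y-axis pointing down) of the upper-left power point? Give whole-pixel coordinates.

(1320, 275)

Content width = 3392 − 596 − 624 = 2172 px; content height = 721 − 125 − 147 = 449 px.
Upper-left is one-third across and one-third down within the content area.
x = 596 + 1 × 2172/3 = 596 + 724.00 ≈ 1320
y = 125 + 1 × 449/3 = 125 + 149.67 ≈ 275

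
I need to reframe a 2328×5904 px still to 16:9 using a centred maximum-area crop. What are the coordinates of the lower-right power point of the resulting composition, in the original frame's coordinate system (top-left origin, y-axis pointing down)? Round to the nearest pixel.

x = 1552 px, y = 3170 px

2328/5904 < 16/9, so the 16:9 crop keeps the full width 2328 and trims height to 2328 × 9/16 = 1309.50 px.
Top offset = (5904 − 1309.50)/2 = 2297.25 px; left offset = 0.
Lower-right is two-thirds across and two-thirds down within the crop:
x = 0.00 + 2 × 2328.00/3 ≈ 1552; y = 2297.25 + 2 × 1309.50/3 ≈ 3170.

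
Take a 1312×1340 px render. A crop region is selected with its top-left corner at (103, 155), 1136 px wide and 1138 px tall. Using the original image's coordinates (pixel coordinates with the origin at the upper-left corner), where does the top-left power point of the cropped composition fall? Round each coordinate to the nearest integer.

One third of the crop width 1136 is 378.67 px.
One third of the crop height 1138 is 379.33 px.
The top-left point is one-third across and one-third down within the crop:
x = 103 + 1 × 378.67 ≈ 482; y = 155 + 1 × 379.33 ≈ 534.

(482, 534)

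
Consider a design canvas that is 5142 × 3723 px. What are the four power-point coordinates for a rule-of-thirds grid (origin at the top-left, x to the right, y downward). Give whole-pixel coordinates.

(1714, 1241), (3428, 1241), (1714, 2482), (3428, 2482)

One third of 5142 is 1714; one third of 3723 is 1241.
Vertical third lines at x = 1714 and x = 3428; horizontal third lines at y = 1241 and y = 2482.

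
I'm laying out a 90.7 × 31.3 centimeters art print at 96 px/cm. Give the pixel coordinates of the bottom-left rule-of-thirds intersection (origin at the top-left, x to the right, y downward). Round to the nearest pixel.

x = 2902 px, y = 2003 px

In pixels the canvas is 90.7 × 96 = 8707.2 wide and 31.3 × 96 = 3004.8 tall.
The bottom-left point is one-third across and two-thirds down:
x = 1 × 8707.2/3 ≈ 2902; y = 2 × 3004.8/3 ≈ 2003.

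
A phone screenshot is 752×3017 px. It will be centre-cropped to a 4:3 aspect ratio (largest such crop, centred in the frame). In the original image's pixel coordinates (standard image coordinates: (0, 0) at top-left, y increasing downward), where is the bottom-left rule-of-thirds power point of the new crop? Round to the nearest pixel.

x = 251 px, y = 1603 px

752/3017 < 4/3, so the 4:3 crop keeps the full width 752 and trims height to 752 × 3/4 = 564.00 px.
Top offset = (3017 − 564.00)/2 = 1226.50 px; left offset = 0.
Bottom-left is one-third across and two-thirds down within the crop:
x = 0.00 + 1 × 752.00/3 ≈ 251; y = 1226.50 + 2 × 564.00/3 ≈ 1603.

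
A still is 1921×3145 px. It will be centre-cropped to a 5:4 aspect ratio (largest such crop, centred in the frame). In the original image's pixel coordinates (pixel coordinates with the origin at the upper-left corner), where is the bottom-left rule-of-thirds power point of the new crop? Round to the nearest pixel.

(640, 1829)

1921/3145 < 5/4, so the 5:4 crop keeps the full width 1921 and trims height to 1921 × 4/5 = 1536.80 px.
Top offset = (3145 − 1536.80)/2 = 804.10 px; left offset = 0.
Bottom-left is one-third across and two-thirds down within the crop:
x = 0.00 + 1 × 1921.00/3 ≈ 640; y = 804.10 + 2 × 1536.80/3 ≈ 1829.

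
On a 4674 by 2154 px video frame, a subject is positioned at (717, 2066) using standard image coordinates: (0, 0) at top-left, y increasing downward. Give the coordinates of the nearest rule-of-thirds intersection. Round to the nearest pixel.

x = 1558 px, y = 1436 px

Third lines: x ∈ {1558, 3116}, y ∈ {718, 1436}.
717 is closer to x = 1558; 2066 is closer to y = 1436.
So the nearest intersection is the lower-left power point.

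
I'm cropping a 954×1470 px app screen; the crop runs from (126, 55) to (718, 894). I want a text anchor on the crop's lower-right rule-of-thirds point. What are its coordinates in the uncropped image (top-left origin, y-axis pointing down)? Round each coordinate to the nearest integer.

Crop width = 718 − 126 = 592 px; one third is 197.33 px.
Crop height = 894 − 55 = 839 px; one third is 279.67 px.
The lower-right point is two-thirds across and two-thirds down within the crop:
x = 126 + 2 × 197.33 ≈ 521; y = 55 + 2 × 279.67 ≈ 614.

x = 521 px, y = 614 px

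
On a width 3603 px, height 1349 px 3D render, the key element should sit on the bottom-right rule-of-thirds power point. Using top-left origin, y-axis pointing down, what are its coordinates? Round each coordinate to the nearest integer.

The bottom-right point sits two-thirds of the way across and two-thirds of the way down.
x = 2 × 3603/3 ≈ 2402; y = 2 × 1349/3 ≈ 899.

x = 2402 px, y = 899 px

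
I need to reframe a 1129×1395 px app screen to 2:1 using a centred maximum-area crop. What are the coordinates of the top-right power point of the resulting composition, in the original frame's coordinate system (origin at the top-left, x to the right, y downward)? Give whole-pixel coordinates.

x = 753 px, y = 603 px

1129/1395 < 2/1, so the 2:1 crop keeps the full width 1129 and trims height to 1129 × 1/2 = 564.50 px.
Top offset = (1395 − 564.50)/2 = 415.25 px; left offset = 0.
Top-right is two-thirds across and one-third down within the crop:
x = 0.00 + 2 × 1129.00/3 ≈ 753; y = 415.25 + 1 × 564.50/3 ≈ 603.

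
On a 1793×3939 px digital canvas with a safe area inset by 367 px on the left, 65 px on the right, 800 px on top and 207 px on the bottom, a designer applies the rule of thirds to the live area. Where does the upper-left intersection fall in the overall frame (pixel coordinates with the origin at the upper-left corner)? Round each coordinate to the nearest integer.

Content width = 1793 − 367 − 65 = 1361 px; content height = 3939 − 800 − 207 = 2932 px.
Upper-left is one-third across and one-third down within the live area.
x = 367 + 1 × 1361/3 = 367 + 453.67 ≈ 821
y = 800 + 1 × 2932/3 = 800 + 977.33 ≈ 1777

(821, 1777)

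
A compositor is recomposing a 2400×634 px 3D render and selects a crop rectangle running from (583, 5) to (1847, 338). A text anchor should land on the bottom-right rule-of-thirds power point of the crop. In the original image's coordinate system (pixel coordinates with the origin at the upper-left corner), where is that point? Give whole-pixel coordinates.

Crop width = 1847 − 583 = 1264 px; one third is 421.33 px.
Crop height = 338 − 5 = 333 px; one third is 111.00 px.
The bottom-right point is two-thirds across and two-thirds down within the crop:
x = 583 + 2 × 421.33 ≈ 1426; y = 5 + 2 × 111.00 ≈ 227.

x = 1426 px, y = 227 px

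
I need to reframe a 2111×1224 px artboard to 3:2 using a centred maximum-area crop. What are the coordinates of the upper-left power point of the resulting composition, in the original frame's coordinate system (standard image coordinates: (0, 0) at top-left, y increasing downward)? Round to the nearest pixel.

(750, 408)

2111/1224 > 3/2, so the 3:2 crop keeps the full height 1224 and trims width to 1224 × 3/2 = 1836.00 px.
Left offset = (2111 − 1836.00)/2 = 137.50 px; top offset = 0.
Upper-left is one-third across and one-third down within the crop:
x = 137.50 + 1 × 1836.00/3 ≈ 750; y = 0.00 + 1 × 1224.00/3 ≈ 408.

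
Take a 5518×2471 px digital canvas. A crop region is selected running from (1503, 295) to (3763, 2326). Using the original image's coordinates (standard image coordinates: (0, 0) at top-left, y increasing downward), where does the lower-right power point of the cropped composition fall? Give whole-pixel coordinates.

x = 3010 px, y = 1649 px

Crop width = 3763 − 1503 = 2260 px; one third is 753.33 px.
Crop height = 2326 − 295 = 2031 px; one third is 677.00 px.
The lower-right point is two-thirds across and two-thirds down within the crop:
x = 1503 + 2 × 753.33 ≈ 3010; y = 295 + 2 × 677.00 ≈ 1649.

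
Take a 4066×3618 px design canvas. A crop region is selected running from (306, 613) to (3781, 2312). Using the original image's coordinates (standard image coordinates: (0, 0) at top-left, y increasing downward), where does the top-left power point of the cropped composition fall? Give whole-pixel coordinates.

x = 1464 px, y = 1179 px

Crop width = 3781 − 306 = 3475 px; one third is 1158.33 px.
Crop height = 2312 − 613 = 1699 px; one third is 566.33 px.
The top-left point is one-third across and one-third down within the crop:
x = 306 + 1 × 1158.33 ≈ 1464; y = 613 + 1 × 566.33 ≈ 1179.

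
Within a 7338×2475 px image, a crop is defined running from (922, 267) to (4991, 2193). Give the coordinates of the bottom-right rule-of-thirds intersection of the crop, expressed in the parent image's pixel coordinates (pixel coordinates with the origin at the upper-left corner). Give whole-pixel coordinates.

Crop width = 4991 − 922 = 4069 px; one third is 1356.33 px.
Crop height = 2193 − 267 = 1926 px; one third is 642.00 px.
The bottom-right point is two-thirds across and two-thirds down within the crop:
x = 922 + 2 × 1356.33 ≈ 3635; y = 267 + 2 × 642.00 ≈ 1551.

(3635, 1551)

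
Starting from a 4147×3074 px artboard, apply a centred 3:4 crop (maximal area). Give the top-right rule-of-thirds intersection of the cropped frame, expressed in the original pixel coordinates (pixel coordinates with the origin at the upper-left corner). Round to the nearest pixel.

4147/3074 > 3/4, so the 3:4 crop keeps the full height 3074 and trims width to 3074 × 3/4 = 2305.50 px.
Left offset = (4147 − 2305.50)/2 = 920.75 px; top offset = 0.
Top-right is two-thirds across and one-third down within the crop:
x = 920.75 + 2 × 2305.50/3 ≈ 2458; y = 0.00 + 1 × 3074.00/3 ≈ 1025.

x = 2458 px, y = 1025 px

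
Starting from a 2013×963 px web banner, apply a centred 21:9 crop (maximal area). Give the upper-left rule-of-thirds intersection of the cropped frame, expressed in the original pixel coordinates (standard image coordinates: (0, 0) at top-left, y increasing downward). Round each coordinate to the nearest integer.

2013/963 < 21/9, so the 21:9 crop keeps the full width 2013 and trims height to 2013 × 9/21 = 862.71 px.
Top offset = (963 − 862.71)/2 = 50.14 px; left offset = 0.
Upper-left is one-third across and one-third down within the crop:
x = 0.00 + 1 × 2013.00/3 ≈ 671; y = 50.14 + 1 × 862.71/3 ≈ 338.

(671, 338)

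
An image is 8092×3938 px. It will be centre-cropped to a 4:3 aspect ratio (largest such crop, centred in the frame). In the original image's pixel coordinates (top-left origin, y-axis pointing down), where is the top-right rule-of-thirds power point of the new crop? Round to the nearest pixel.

x = 4921 px, y = 1313 px

8092/3938 > 4/3, so the 4:3 crop keeps the full height 3938 and trims width to 3938 × 4/3 = 5250.67 px.
Left offset = (8092 − 5250.67)/2 = 1420.67 px; top offset = 0.
Top-right is two-thirds across and one-third down within the crop:
x = 1420.67 + 2 × 5250.67/3 ≈ 4921; y = 0.00 + 1 × 3938.00/3 ≈ 1313.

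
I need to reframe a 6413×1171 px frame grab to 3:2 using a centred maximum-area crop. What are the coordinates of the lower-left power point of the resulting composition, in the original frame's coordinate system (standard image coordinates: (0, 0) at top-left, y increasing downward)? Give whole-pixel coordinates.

6413/1171 > 3/2, so the 3:2 crop keeps the full height 1171 and trims width to 1171 × 3/2 = 1756.50 px.
Left offset = (6413 − 1756.50)/2 = 2328.25 px; top offset = 0.
Lower-left is one-third across and two-thirds down within the crop:
x = 2328.25 + 1 × 1756.50/3 ≈ 2914; y = 0.00 + 2 × 1171.00/3 ≈ 781.

(2914, 781)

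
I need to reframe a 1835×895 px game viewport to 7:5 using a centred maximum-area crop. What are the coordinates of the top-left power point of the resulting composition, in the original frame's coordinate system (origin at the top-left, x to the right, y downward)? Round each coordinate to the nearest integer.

1835/895 > 7/5, so the 7:5 crop keeps the full height 895 and trims width to 895 × 7/5 = 1253.00 px.
Left offset = (1835 − 1253.00)/2 = 291.00 px; top offset = 0.
Top-left is one-third across and one-third down within the crop:
x = 291.00 + 1 × 1253.00/3 ≈ 709; y = 0.00 + 1 × 895.00/3 ≈ 298.

x = 709 px, y = 298 px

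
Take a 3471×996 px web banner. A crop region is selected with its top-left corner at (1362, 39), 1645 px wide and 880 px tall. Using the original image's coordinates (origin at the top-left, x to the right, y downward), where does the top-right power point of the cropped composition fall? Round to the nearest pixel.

One third of the crop width 1645 is 548.33 px.
One third of the crop height 880 is 293.33 px.
The top-right point is two-thirds across and one-third down within the crop:
x = 1362 + 2 × 548.33 ≈ 2459; y = 39 + 1 × 293.33 ≈ 332.

x = 2459 px, y = 332 px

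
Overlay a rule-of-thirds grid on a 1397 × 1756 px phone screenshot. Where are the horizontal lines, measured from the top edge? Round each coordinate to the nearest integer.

585 px and 1171 px

1756 / 3 = 585.33, so the horizontal lines sit at one and two thirds of 1756.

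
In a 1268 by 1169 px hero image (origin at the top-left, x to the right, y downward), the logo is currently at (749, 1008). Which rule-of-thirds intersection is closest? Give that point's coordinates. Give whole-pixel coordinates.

Third lines: x ∈ {423, 845}, y ∈ {390, 779}.
749 is closer to x = 845; 1008 is closer to y = 779.
So the nearest intersection is the lower-right power point.

(845, 779)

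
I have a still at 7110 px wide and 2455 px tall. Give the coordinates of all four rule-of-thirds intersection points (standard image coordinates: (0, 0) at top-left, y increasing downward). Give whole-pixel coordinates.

(2370, 818), (4740, 818), (2370, 1637), (4740, 1637)

One third of 7110 is 2370; one third of 2455 is 818.33.
Vertical third lines at x = 2370 and x = 4740; horizontal third lines at y = 818 and y = 1637.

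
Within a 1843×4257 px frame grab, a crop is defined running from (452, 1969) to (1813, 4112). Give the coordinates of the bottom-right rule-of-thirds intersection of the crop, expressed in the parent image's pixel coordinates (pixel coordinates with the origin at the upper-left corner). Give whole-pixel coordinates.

x = 1359 px, y = 3398 px

Crop width = 1813 − 452 = 1361 px; one third is 453.67 px.
Crop height = 4112 − 1969 = 2143 px; one third is 714.33 px.
The bottom-right point is two-thirds across and two-thirds down within the crop:
x = 452 + 2 × 453.67 ≈ 1359; y = 1969 + 2 × 714.33 ≈ 3398.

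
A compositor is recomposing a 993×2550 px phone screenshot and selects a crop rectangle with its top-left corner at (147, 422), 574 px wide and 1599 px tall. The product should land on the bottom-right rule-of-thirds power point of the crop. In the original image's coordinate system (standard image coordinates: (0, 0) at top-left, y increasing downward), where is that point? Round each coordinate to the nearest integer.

One third of the crop width 574 is 191.33 px.
One third of the crop height 1599 is 533.00 px.
The bottom-right point is two-thirds across and two-thirds down within the crop:
x = 147 + 2 × 191.33 ≈ 530; y = 422 + 2 × 533.00 ≈ 1488.

(530, 1488)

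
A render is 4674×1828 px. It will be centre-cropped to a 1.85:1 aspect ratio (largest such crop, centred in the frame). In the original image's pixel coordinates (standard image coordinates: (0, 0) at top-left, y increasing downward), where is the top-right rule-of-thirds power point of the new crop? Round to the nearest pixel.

4674/1828 > 1.85/1, so the 1.85:1 crop keeps the full height 1828 and trims width to 1828 × 1.85/1 = 3381.80 px.
Left offset = (4674 − 3381.80)/2 = 646.10 px; top offset = 0.
Top-right is two-thirds across and one-third down within the crop:
x = 646.10 + 2 × 3381.80/3 ≈ 2901; y = 0.00 + 1 × 1828.00/3 ≈ 609.

x = 2901 px, y = 609 px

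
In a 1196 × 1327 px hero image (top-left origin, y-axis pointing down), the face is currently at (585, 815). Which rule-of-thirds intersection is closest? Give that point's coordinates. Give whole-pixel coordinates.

(399, 885)

Third lines: x ∈ {399, 797}, y ∈ {442, 885}.
585 is closer to x = 399; 815 is closer to y = 885.
So the nearest intersection is the lower-left power point.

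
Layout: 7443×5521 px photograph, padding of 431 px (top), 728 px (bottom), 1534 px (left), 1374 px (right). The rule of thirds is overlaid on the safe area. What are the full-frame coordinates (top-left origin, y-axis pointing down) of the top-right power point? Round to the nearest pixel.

(4557, 1885)

Content width = 7443 − 1534 − 1374 = 4535 px; content height = 5521 − 431 − 728 = 4362 px.
Top-right is two-thirds across and one-third down within the safe area.
x = 1534 + 2 × 4535/3 = 1534 + 3023.33 ≈ 4557
y = 431 + 1 × 4362/3 = 431 + 1454.00 ≈ 1885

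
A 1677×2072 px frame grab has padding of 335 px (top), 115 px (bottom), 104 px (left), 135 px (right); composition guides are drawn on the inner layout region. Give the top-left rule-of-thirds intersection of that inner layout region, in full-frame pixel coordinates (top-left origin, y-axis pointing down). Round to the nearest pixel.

x = 583 px, y = 876 px

Content width = 1677 − 104 − 135 = 1438 px; content height = 2072 − 335 − 115 = 1622 px.
Top-left is one-third across and one-third down within the inner layout region.
x = 104 + 1 × 1438/3 = 104 + 479.33 ≈ 583
y = 335 + 1 × 1622/3 = 335 + 540.67 ≈ 876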